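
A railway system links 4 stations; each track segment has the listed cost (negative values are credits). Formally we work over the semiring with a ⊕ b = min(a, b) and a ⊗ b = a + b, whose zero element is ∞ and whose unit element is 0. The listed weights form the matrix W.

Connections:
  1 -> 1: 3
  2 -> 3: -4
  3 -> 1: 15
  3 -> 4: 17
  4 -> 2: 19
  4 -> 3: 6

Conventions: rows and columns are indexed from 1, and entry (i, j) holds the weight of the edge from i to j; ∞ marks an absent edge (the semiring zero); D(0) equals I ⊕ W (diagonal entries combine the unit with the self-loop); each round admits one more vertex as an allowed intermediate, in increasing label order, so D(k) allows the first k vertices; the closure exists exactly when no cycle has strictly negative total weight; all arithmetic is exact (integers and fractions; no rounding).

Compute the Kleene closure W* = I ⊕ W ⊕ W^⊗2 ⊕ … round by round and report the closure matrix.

D(0):
  [0, ∞, ∞, ∞]
  [∞, 0, -4, ∞]
  [15, ∞, 0, 17]
  [∞, 19, 6, 0]
D(1):
  [0, ∞, ∞, ∞]
  [∞, 0, -4, ∞]
  [15, ∞, 0, 17]
  [∞, 19, 6, 0]
D(2):
  [0, ∞, ∞, ∞]
  [∞, 0, -4, ∞]
  [15, ∞, 0, 17]
  [∞, 19, 6, 0]
D(3):
  [0, ∞, ∞, ∞]
  [11, 0, -4, 13]
  [15, ∞, 0, 17]
  [21, 19, 6, 0]
D(4):
  [0, ∞, ∞, ∞]
  [11, 0, -4, 13]
  [15, 36, 0, 17]
  [21, 19, 6, 0]
Answer: W* = [[0, ∞, ∞, ∞], [11, 0, -4, 13], [15, 36, 0, 17], [21, 19, 6, 0]]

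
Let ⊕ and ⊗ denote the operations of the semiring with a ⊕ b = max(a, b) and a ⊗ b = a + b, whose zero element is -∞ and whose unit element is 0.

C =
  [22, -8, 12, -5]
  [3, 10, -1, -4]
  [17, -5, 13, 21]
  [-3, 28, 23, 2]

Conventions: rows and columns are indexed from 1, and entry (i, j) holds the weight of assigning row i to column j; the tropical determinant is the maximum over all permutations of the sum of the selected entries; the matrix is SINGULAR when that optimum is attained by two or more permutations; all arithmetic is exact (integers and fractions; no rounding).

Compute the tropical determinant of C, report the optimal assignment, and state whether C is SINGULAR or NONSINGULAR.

σ = (1, 2, 3, 4): 22 + 10 + 13 + 2 = 47
σ = (1, 2, 4, 3): 22 + 10 + 21 + 23 = 76
σ = (1, 3, 2, 4): 22 + (-1) + (-5) + 2 = 18
σ = (1, 3, 4, 2): 22 + (-1) + 21 + 28 = 70
σ = (1, 4, 2, 3): 22 + (-4) + (-5) + 23 = 36
σ = (1, 4, 3, 2): 22 + (-4) + 13 + 28 = 59
σ = (2, 1, 3, 4): (-8) + 3 + 13 + 2 = 10
σ = (2, 1, 4, 3): (-8) + 3 + 21 + 23 = 39
σ = (2, 3, 1, 4): (-8) + (-1) + 17 + 2 = 10
σ = (2, 3, 4, 1): (-8) + (-1) + 21 + (-3) = 9
σ = (2, 4, 1, 3): (-8) + (-4) + 17 + 23 = 28
σ = (2, 4, 3, 1): (-8) + (-4) + 13 + (-3) = -2
σ = (3, 1, 2, 4): 12 + 3 + (-5) + 2 = 12
σ = (3, 1, 4, 2): 12 + 3 + 21 + 28 = 64
σ = (3, 2, 1, 4): 12 + 10 + 17 + 2 = 41
σ = (3, 2, 4, 1): 12 + 10 + 21 + (-3) = 40
σ = (3, 4, 1, 2): 12 + (-4) + 17 + 28 = 53
σ = (3, 4, 2, 1): 12 + (-4) + (-5) + (-3) = 0
σ = (4, 1, 2, 3): (-5) + 3 + (-5) + 23 = 16
σ = (4, 1, 3, 2): (-5) + 3 + 13 + 28 = 39
σ = (4, 2, 1, 3): (-5) + 10 + 17 + 23 = 45
σ = (4, 2, 3, 1): (-5) + 10 + 13 + (-3) = 15
σ = (4, 3, 1, 2): (-5) + (-1) + 17 + 28 = 39
σ = (4, 3, 2, 1): (-5) + (-1) + (-5) + (-3) = -14
Optimal value attained by: σ = (1, 2, 4, 3).
Answer: det⊕(C) = 76; verdict: NONSINGULAR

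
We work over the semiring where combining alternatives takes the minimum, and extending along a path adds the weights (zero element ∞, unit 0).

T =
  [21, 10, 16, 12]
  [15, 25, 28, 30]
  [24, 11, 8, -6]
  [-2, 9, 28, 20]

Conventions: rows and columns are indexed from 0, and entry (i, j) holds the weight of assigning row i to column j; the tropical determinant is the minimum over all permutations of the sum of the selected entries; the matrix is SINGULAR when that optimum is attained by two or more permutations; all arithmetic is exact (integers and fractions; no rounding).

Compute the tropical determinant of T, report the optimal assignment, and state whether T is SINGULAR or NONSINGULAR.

σ = (0, 1, 2, 3): 21 + 25 + 8 + 20 = 74
σ = (0, 1, 3, 2): 21 + 25 + (-6) + 28 = 68
σ = (0, 2, 1, 3): 21 + 28 + 11 + 20 = 80
σ = (0, 2, 3, 1): 21 + 28 + (-6) + 9 = 52
σ = (0, 3, 1, 2): 21 + 30 + 11 + 28 = 90
σ = (0, 3, 2, 1): 21 + 30 + 8 + 9 = 68
σ = (1, 0, 2, 3): 10 + 15 + 8 + 20 = 53
σ = (1, 0, 3, 2): 10 + 15 + (-6) + 28 = 47
σ = (1, 2, 0, 3): 10 + 28 + 24 + 20 = 82
σ = (1, 2, 3, 0): 10 + 28 + (-6) + (-2) = 30
σ = (1, 3, 0, 2): 10 + 30 + 24 + 28 = 92
σ = (1, 3, 2, 0): 10 + 30 + 8 + (-2) = 46
σ = (2, 0, 1, 3): 16 + 15 + 11 + 20 = 62
σ = (2, 0, 3, 1): 16 + 15 + (-6) + 9 = 34
σ = (2, 1, 0, 3): 16 + 25 + 24 + 20 = 85
σ = (2, 1, 3, 0): 16 + 25 + (-6) + (-2) = 33
σ = (2, 3, 0, 1): 16 + 30 + 24 + 9 = 79
σ = (2, 3, 1, 0): 16 + 30 + 11 + (-2) = 55
σ = (3, 0, 1, 2): 12 + 15 + 11 + 28 = 66
σ = (3, 0, 2, 1): 12 + 15 + 8 + 9 = 44
σ = (3, 1, 0, 2): 12 + 25 + 24 + 28 = 89
σ = (3, 1, 2, 0): 12 + 25 + 8 + (-2) = 43
σ = (3, 2, 0, 1): 12 + 28 + 24 + 9 = 73
σ = (3, 2, 1, 0): 12 + 28 + 11 + (-2) = 49
Optimal value attained by: σ = (1, 2, 3, 0).
Answer: det⊕(T) = 30; verdict: NONSINGULAR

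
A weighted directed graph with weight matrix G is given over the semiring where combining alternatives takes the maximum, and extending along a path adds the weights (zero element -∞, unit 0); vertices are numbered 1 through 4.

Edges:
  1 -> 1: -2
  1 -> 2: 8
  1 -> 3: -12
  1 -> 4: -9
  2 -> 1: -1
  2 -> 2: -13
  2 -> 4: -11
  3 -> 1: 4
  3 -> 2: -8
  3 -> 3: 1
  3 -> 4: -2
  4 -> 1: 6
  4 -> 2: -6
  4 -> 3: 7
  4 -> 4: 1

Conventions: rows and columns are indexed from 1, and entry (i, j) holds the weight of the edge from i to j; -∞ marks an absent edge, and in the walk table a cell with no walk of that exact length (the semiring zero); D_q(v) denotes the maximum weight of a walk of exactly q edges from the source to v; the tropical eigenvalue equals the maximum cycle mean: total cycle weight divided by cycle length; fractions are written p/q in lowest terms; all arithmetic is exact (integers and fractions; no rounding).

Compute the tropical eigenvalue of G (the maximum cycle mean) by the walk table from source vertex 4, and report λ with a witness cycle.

q=0: [-∞, -∞, -∞, 0]
q=1: [6, -6, 7, 1]
q=2: [11, 14, 8, 5]
q=3: [13, 19, 12, 6]
q=4: [18, 21, 13, 10]
Optimal cycle mean attained by: cycle 1->2->1, total 8 + (-1), length 2.
Answer: λ = 7/2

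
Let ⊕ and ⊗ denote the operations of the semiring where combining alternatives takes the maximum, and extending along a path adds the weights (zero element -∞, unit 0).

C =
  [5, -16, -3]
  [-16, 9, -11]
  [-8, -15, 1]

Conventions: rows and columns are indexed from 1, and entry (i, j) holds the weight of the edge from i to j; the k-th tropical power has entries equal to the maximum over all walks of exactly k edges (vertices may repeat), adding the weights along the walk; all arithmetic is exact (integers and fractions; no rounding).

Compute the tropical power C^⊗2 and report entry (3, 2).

C^⊗2:
  [10, -7, 2]
  [-7, 18, -2]
  [-3, -6, 2]
Key observation: the optimum is the walk 3->2->2, with weight (-15) + 9 = -6.
Optimal value attained by: walk 3->2->2.
Answer: (C^⊗2)[3][2] = -6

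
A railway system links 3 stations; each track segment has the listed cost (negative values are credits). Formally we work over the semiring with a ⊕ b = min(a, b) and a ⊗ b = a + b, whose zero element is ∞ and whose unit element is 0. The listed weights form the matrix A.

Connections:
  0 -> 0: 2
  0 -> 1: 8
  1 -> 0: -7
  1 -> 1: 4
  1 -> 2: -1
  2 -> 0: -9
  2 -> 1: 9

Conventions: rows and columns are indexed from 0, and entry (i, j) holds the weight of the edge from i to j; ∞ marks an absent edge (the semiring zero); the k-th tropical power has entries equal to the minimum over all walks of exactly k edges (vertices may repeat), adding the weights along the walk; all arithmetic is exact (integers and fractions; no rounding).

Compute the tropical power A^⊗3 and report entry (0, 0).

A^⊗2:
  [1, 10, 7]
  [-10, 1, 3]
  [-7, -1, 8]
A^⊗3:
  [-2, 9, 9]
  [-8, -2, 0]
  [-8, 1, -2]
Key observation: the optimum is the walk 0->1->2->0, with weight 8 + (-1) + (-9) = -2.
Optimal value attained by: walk 0->1->2->0.
Answer: (A^⊗3)[0][0] = -2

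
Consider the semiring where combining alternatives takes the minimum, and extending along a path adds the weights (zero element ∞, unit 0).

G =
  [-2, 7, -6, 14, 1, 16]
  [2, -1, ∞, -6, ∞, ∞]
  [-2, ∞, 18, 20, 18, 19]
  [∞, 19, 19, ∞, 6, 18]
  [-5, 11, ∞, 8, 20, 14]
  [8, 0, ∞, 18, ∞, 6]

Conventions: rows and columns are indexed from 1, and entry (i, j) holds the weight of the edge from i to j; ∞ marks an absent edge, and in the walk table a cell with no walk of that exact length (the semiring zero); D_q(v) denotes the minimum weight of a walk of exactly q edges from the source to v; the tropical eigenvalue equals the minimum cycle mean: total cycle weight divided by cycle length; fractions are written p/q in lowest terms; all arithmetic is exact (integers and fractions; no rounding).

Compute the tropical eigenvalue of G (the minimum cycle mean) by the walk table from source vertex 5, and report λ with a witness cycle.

q=0: [∞, ∞, ∞, ∞, 0, ∞]
q=1: [-5, 11, ∞, 8, 20, 14]
q=2: [-7, 2, -11, 5, -4, 11]
q=3: [-13, 0, -13, -4, -6, 8]
q=4: [-15, -6, -19, -6, -12, 3]
q=5: [-21, -8, -21, -12, -14, 0]
q=6: [-23, -14, -27, -14, -20, -5]
Optimal cycle mean attained by: cycle 1->3->1, total (-6) + (-2), length 2.
Answer: λ = -4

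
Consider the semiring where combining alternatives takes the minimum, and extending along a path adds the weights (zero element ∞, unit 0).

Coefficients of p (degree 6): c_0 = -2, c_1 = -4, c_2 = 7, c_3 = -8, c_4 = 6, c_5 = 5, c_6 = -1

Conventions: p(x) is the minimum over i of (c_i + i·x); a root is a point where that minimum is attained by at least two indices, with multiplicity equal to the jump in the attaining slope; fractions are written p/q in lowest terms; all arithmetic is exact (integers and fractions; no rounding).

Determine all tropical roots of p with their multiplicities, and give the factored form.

hull edge (i=0, c=-2) to (i=3, c=-8): slope -2, span 3
hull edge (i=3, c=-8) to (i=6, c=-1): slope 7/3, span 3
Factored form: p(x) = -1 ⊗ (x ⊕ (-7/3)) ⊗ (x ⊕ (-7/3)) ⊗ (x ⊕ (-7/3)) ⊗ (x ⊕ 2) ⊗ (x ⊕ 2) ⊗ (x ⊕ 2)
Answer: roots = -7/3 (mult 3), 2 (mult 3)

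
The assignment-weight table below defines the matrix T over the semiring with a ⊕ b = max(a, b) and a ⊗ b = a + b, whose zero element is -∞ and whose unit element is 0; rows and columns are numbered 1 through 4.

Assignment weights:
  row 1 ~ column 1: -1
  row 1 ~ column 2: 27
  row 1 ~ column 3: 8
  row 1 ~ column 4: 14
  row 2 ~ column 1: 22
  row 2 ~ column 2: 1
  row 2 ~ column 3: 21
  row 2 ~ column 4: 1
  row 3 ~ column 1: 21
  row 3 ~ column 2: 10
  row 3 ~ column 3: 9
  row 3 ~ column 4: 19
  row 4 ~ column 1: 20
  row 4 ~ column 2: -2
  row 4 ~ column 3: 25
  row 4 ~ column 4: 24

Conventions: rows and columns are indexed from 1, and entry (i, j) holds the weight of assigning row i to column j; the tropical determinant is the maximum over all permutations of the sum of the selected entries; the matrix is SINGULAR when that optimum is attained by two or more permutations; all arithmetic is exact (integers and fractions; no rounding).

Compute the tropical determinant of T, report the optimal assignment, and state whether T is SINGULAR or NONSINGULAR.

σ = (1, 2, 3, 4): (-1) + 1 + 9 + 24 = 33
σ = (1, 2, 4, 3): (-1) + 1 + 19 + 25 = 44
σ = (1, 3, 2, 4): (-1) + 21 + 10 + 24 = 54
σ = (1, 3, 4, 2): (-1) + 21 + 19 + (-2) = 37
σ = (1, 4, 2, 3): (-1) + 1 + 10 + 25 = 35
σ = (1, 4, 3, 2): (-1) + 1 + 9 + (-2) = 7
σ = (2, 1, 3, 4): 27 + 22 + 9 + 24 = 82
σ = (2, 1, 4, 3): 27 + 22 + 19 + 25 = 93
σ = (2, 3, 1, 4): 27 + 21 + 21 + 24 = 93
σ = (2, 3, 4, 1): 27 + 21 + 19 + 20 = 87
σ = (2, 4, 1, 3): 27 + 1 + 21 + 25 = 74
σ = (2, 4, 3, 1): 27 + 1 + 9 + 20 = 57
σ = (3, 1, 2, 4): 8 + 22 + 10 + 24 = 64
σ = (3, 1, 4, 2): 8 + 22 + 19 + (-2) = 47
σ = (3, 2, 1, 4): 8 + 1 + 21 + 24 = 54
σ = (3, 2, 4, 1): 8 + 1 + 19 + 20 = 48
σ = (3, 4, 1, 2): 8 + 1 + 21 + (-2) = 28
σ = (3, 4, 2, 1): 8 + 1 + 10 + 20 = 39
σ = (4, 1, 2, 3): 14 + 22 + 10 + 25 = 71
σ = (4, 1, 3, 2): 14 + 22 + 9 + (-2) = 43
σ = (4, 2, 1, 3): 14 + 1 + 21 + 25 = 61
σ = (4, 2, 3, 1): 14 + 1 + 9 + 20 = 44
σ = (4, 3, 1, 2): 14 + 21 + 21 + (-2) = 54
σ = (4, 3, 2, 1): 14 + 21 + 10 + 20 = 65
Optimal value attained by: σ = (2, 1, 4, 3).
Answer: det⊕(T) = 93; verdict: SINGULAR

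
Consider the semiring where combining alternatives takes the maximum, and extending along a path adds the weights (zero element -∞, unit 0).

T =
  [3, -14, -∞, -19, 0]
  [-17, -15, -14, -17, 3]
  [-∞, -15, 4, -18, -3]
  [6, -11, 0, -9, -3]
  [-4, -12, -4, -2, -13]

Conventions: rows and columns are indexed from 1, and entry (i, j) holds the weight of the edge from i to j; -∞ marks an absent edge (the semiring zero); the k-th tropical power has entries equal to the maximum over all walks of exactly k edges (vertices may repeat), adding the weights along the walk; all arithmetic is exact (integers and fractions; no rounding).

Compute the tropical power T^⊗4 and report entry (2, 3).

T^⊗2:
  [6, -11, -4, -2, 3]
  [-1, -9, -1, 1, -10]
  [-7, -11, 8, -5, 1]
  [9, -8, 4, -5, 6]
  [4, -13, 0, -11, -4]
T^⊗3:
  [9, -8, 0, 1, 6]
  [7, -10, 3, -8, -1]
  [1, -7, 12, -1, 5]
  [12, -5, 8, 4, 9]
  [7, -10, 4, -6, 4]
T^⊗4:
  [12, -5, 4, 4, 9]
  [10, -7, 7, -3, 7]
  [5, -3, 16, 3, 9]
  [15, -2, 12, 7, 12]
  [10, -7, 8, 2, 7]
Key observation: the optimum is the walk 2->5->3->3->3, with weight 3 + (-4) + 4 + 4 = 7.
Optimal value attained by: walk 2->5->3->3->3.
Answer: (T^⊗4)[2][3] = 7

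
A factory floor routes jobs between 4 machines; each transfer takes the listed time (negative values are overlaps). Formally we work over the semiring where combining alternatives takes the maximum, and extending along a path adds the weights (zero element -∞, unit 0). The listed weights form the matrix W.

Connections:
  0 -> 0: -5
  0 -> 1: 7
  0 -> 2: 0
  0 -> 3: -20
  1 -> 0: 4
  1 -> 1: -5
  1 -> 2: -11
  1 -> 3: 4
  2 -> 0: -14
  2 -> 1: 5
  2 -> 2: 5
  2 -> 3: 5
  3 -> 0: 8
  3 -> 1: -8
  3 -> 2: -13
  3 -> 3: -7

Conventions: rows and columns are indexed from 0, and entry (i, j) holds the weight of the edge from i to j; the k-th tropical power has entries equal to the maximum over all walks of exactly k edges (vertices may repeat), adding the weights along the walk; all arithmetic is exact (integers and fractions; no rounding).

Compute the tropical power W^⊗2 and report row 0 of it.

W^⊗2:
  [11, 5, 5, 11]
  [12, 11, 4, -1]
  [13, 10, 10, 10]
  [3, 15, 8, -4]
Answer: row 0 of W^⊗2 = [11, 5, 5, 11]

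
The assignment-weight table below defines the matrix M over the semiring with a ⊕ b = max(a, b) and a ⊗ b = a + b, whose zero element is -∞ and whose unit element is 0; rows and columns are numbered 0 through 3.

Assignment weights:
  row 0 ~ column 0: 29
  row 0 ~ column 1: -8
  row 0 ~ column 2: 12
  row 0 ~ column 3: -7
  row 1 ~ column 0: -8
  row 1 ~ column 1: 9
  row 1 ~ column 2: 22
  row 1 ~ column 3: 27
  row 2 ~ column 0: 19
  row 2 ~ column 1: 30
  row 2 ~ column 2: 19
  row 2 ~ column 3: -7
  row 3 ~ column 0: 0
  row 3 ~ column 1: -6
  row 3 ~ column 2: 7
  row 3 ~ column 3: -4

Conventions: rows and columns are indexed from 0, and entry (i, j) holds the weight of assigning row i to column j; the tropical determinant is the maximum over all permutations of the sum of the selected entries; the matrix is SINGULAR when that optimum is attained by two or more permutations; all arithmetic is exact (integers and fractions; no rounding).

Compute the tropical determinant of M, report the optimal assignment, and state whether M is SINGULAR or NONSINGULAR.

σ = (0, 1, 2, 3): 29 + 9 + 19 + (-4) = 53
σ = (0, 1, 3, 2): 29 + 9 + (-7) + 7 = 38
σ = (0, 2, 1, 3): 29 + 22 + 30 + (-4) = 77
σ = (0, 2, 3, 1): 29 + 22 + (-7) + (-6) = 38
σ = (0, 3, 1, 2): 29 + 27 + 30 + 7 = 93
σ = (0, 3, 2, 1): 29 + 27 + 19 + (-6) = 69
σ = (1, 0, 2, 3): (-8) + (-8) + 19 + (-4) = -1
σ = (1, 0, 3, 2): (-8) + (-8) + (-7) + 7 = -16
σ = (1, 2, 0, 3): (-8) + 22 + 19 + (-4) = 29
σ = (1, 2, 3, 0): (-8) + 22 + (-7) + 0 = 7
σ = (1, 3, 0, 2): (-8) + 27 + 19 + 7 = 45
σ = (1, 3, 2, 0): (-8) + 27 + 19 + 0 = 38
σ = (2, 0, 1, 3): 12 + (-8) + 30 + (-4) = 30
σ = (2, 0, 3, 1): 12 + (-8) + (-7) + (-6) = -9
σ = (2, 1, 0, 3): 12 + 9 + 19 + (-4) = 36
σ = (2, 1, 3, 0): 12 + 9 + (-7) + 0 = 14
σ = (2, 3, 0, 1): 12 + 27 + 19 + (-6) = 52
σ = (2, 3, 1, 0): 12 + 27 + 30 + 0 = 69
σ = (3, 0, 1, 2): (-7) + (-8) + 30 + 7 = 22
σ = (3, 0, 2, 1): (-7) + (-8) + 19 + (-6) = -2
σ = (3, 1, 0, 2): (-7) + 9 + 19 + 7 = 28
σ = (3, 1, 2, 0): (-7) + 9 + 19 + 0 = 21
σ = (3, 2, 0, 1): (-7) + 22 + 19 + (-6) = 28
σ = (3, 2, 1, 0): (-7) + 22 + 30 + 0 = 45
Optimal value attained by: σ = (0, 3, 1, 2).
Answer: det⊕(M) = 93; verdict: NONSINGULAR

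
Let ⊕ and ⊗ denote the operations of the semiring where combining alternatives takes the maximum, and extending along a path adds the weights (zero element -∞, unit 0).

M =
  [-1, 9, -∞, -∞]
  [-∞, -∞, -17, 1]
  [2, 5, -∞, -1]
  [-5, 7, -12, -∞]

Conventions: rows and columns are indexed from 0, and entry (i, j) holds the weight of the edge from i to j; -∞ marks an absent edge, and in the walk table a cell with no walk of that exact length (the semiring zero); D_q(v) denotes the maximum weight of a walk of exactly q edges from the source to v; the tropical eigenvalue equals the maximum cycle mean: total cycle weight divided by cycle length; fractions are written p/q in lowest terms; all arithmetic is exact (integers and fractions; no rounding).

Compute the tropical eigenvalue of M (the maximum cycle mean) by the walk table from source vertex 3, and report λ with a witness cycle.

q=0: [-∞, -∞, -∞, 0]
q=1: [-5, 7, -12, -∞]
q=2: [-6, 4, -10, 8]
q=3: [3, 15, -4, 5]
q=4: [2, 12, -2, 16]
Optimal cycle mean attained by: cycle 1->3->1, total 1 + 7, length 2.
Answer: λ = 4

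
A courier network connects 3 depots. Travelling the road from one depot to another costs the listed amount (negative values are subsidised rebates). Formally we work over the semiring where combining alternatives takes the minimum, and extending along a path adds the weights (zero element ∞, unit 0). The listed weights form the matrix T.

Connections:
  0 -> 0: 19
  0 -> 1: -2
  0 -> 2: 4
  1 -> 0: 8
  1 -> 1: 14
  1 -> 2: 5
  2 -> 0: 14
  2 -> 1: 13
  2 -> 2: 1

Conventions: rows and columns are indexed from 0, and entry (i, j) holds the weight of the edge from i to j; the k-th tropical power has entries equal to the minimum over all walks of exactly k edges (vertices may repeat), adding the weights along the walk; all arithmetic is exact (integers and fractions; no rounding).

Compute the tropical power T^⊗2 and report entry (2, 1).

T^⊗2:
  [6, 12, 3]
  [19, 6, 6]
  [15, 12, 2]
Key observation: the optimum is the walk 2->0->1, with weight 14 + (-2) = 12.
Optimal value attained by: walk 2->0->1.
Answer: (T^⊗2)[2][1] = 12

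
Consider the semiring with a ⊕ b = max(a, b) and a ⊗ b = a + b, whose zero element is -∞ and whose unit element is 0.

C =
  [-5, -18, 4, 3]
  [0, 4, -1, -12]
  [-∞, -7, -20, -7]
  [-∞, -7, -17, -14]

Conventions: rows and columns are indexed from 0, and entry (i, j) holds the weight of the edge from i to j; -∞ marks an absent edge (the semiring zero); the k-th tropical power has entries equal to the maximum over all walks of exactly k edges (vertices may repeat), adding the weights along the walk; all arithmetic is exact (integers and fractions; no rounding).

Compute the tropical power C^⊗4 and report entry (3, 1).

C^⊗2:
  [-10, -3, -1, -2]
  [4, 8, 4, 3]
  [-7, -3, -8, -19]
  [-7, -3, -8, -19]
C^⊗3:
  [-3, 1, -4, -7]
  [8, 12, 8, 7]
  [-3, 1, -3, -4]
  [-3, 1, -3, -4]
C^⊗4:
  [1, 5, 1, 0]
  [12, 16, 12, 11]
  [1, 5, 1, 0]
  [1, 5, 1, 0]
Key observation: the optimum is the walk 3->1->1->1->1, with weight (-7) + 4 + 4 + 4 = 5.
Optimal value attained by: walk 3->1->1->1->1.
Answer: (C^⊗4)[3][1] = 5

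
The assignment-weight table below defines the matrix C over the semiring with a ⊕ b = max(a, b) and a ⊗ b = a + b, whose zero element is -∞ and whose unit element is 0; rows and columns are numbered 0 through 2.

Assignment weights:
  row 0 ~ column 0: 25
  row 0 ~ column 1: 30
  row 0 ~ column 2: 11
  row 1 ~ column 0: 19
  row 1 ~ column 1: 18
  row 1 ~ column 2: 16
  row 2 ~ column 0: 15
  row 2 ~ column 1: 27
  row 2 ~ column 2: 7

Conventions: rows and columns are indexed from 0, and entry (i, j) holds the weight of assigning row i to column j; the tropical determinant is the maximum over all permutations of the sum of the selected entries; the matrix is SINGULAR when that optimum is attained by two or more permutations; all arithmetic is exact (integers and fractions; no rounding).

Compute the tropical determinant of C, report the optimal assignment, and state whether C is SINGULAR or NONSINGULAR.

σ = (0, 1, 2): 25 + 18 + 7 = 50
σ = (0, 2, 1): 25 + 16 + 27 = 68
σ = (1, 0, 2): 30 + 19 + 7 = 56
σ = (1, 2, 0): 30 + 16 + 15 = 61
σ = (2, 0, 1): 11 + 19 + 27 = 57
σ = (2, 1, 0): 11 + 18 + 15 = 44
Optimal value attained by: σ = (0, 2, 1).
Answer: det⊕(C) = 68; verdict: NONSINGULAR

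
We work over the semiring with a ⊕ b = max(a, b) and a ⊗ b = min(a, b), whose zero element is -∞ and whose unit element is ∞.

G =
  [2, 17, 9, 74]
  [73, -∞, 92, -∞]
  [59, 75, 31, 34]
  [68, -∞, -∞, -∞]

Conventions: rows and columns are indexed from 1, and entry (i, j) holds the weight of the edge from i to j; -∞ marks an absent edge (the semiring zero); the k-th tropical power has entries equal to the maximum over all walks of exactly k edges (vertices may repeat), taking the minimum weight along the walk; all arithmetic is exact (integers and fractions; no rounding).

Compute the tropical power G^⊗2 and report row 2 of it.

G^⊗2:
  [68, 9, 17, 9]
  [59, 75, 31, 73]
  [73, 31, 75, 59]
  [2, 17, 9, 68]
Answer: row 2 of G^⊗2 = [59, 75, 31, 73]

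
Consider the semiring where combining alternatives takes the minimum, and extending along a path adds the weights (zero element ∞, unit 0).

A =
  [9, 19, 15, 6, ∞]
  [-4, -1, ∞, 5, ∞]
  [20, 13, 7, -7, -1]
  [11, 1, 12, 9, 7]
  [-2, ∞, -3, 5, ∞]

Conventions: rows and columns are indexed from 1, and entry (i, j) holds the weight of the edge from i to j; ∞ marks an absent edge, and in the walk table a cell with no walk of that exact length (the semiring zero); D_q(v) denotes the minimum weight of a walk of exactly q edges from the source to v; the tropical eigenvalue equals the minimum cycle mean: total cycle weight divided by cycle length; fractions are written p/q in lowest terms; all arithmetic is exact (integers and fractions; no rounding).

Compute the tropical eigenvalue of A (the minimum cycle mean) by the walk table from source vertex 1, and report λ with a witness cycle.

q=0: [0, ∞, ∞, ∞, ∞]
q=1: [9, 19, 15, 6, ∞]
q=2: [15, 7, 18, 8, 13]
q=3: [3, 6, 10, 11, 15]
q=4: [2, 5, 12, 3, 9]
q=5: [1, 4, 6, 5, 10]
Optimal cycle mean attained by: cycle 3->5->3, total (-1) + (-3), length 2.
Answer: λ = -2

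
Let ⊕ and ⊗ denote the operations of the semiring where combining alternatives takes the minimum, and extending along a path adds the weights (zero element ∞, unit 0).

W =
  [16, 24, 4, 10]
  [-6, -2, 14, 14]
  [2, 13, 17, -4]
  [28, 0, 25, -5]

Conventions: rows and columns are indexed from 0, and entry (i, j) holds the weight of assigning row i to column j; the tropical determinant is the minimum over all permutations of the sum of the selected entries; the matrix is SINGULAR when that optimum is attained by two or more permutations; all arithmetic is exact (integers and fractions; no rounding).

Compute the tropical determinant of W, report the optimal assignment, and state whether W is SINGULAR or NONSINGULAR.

σ = (0, 1, 2, 3): 16 + (-2) + 17 + (-5) = 26
σ = (0, 1, 3, 2): 16 + (-2) + (-4) + 25 = 35
σ = (0, 2, 1, 3): 16 + 14 + 13 + (-5) = 38
σ = (0, 2, 3, 1): 16 + 14 + (-4) + 0 = 26
σ = (0, 3, 1, 2): 16 + 14 + 13 + 25 = 68
σ = (0, 3, 2, 1): 16 + 14 + 17 + 0 = 47
σ = (1, 0, 2, 3): 24 + (-6) + 17 + (-5) = 30
σ = (1, 0, 3, 2): 24 + (-6) + (-4) + 25 = 39
σ = (1, 2, 0, 3): 24 + 14 + 2 + (-5) = 35
σ = (1, 2, 3, 0): 24 + 14 + (-4) + 28 = 62
σ = (1, 3, 0, 2): 24 + 14 + 2 + 25 = 65
σ = (1, 3, 2, 0): 24 + 14 + 17 + 28 = 83
σ = (2, 0, 1, 3): 4 + (-6) + 13 + (-5) = 6
σ = (2, 0, 3, 1): 4 + (-6) + (-4) + 0 = -6
σ = (2, 1, 0, 3): 4 + (-2) + 2 + (-5) = -1
σ = (2, 1, 3, 0): 4 + (-2) + (-4) + 28 = 26
σ = (2, 3, 0, 1): 4 + 14 + 2 + 0 = 20
σ = (2, 3, 1, 0): 4 + 14 + 13 + 28 = 59
σ = (3, 0, 1, 2): 10 + (-6) + 13 + 25 = 42
σ = (3, 0, 2, 1): 10 + (-6) + 17 + 0 = 21
σ = (3, 1, 0, 2): 10 + (-2) + 2 + 25 = 35
σ = (3, 1, 2, 0): 10 + (-2) + 17 + 28 = 53
σ = (3, 2, 0, 1): 10 + 14 + 2 + 0 = 26
σ = (3, 2, 1, 0): 10 + 14 + 13 + 28 = 65
Optimal value attained by: σ = (2, 0, 3, 1).
Answer: det⊕(W) = -6; verdict: NONSINGULAR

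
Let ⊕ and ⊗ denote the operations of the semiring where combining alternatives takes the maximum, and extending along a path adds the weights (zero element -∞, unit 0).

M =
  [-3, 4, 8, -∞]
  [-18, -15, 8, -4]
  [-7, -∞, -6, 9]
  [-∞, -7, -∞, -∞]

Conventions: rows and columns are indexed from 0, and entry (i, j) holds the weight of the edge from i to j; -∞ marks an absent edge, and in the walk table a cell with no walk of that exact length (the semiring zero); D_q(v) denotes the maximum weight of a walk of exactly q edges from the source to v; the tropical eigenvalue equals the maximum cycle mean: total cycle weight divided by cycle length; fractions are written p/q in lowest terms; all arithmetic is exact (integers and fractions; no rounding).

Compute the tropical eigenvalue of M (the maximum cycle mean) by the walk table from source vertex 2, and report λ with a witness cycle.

q=0: [-∞, -∞, 0, -∞]
q=1: [-7, -∞, -6, 9]
q=2: [-10, 2, 1, 3]
q=3: [-6, -4, 10, 10]
q=4: [3, 3, 4, 19]
Optimal cycle mean attained by: cycle 1->2->3->1, total 8 + 9 + (-7), length 3.
Answer: λ = 10/3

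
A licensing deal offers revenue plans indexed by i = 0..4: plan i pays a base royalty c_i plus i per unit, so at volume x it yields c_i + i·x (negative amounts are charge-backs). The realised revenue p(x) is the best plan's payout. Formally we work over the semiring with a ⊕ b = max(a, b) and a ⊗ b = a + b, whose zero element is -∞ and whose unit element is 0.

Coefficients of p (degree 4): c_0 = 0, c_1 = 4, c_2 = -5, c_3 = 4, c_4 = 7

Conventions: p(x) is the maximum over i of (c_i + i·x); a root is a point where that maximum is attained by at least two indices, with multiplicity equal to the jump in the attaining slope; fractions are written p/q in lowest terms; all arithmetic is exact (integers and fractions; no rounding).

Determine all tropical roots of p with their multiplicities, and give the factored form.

hull edge (i=0, c=0) to (i=1, c=4): slope 4, span 1
hull edge (i=1, c=4) to (i=4, c=7): slope 1, span 3
Factored form: p(x) = 7 ⊗ (x ⊕ (-4)) ⊗ (x ⊕ (-1)) ⊗ (x ⊕ (-1)) ⊗ (x ⊕ (-1))
Answer: roots = -4 (mult 1), -1 (mult 3)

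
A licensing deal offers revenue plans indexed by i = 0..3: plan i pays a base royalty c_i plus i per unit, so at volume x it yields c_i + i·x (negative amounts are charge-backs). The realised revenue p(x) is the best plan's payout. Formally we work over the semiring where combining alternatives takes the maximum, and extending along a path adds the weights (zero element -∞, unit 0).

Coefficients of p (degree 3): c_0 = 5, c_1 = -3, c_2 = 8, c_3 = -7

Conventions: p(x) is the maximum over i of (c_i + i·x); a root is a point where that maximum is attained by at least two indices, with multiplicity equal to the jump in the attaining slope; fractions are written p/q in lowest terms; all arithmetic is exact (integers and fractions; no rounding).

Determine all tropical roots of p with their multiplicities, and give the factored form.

hull edge (i=0, c=5) to (i=2, c=8): slope 3/2, span 2
hull edge (i=2, c=8) to (i=3, c=-7): slope -15, span 1
Factored form: p(x) = -7 ⊗ (x ⊕ (-3/2)) ⊗ (x ⊕ (-3/2)) ⊗ (x ⊕ 15)
Answer: roots = -3/2 (mult 2), 15 (mult 1)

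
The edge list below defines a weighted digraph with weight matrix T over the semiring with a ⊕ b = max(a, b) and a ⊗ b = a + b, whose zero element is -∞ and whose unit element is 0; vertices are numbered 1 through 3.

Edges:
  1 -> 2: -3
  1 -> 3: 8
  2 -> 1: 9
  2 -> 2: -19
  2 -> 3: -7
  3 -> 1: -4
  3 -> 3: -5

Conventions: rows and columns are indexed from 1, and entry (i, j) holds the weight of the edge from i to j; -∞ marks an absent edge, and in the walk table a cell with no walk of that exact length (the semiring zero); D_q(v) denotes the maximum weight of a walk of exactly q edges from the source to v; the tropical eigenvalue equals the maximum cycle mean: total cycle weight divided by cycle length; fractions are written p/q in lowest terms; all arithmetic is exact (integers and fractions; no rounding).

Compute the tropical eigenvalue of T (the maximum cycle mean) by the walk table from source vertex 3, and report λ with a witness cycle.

q=0: [-∞, -∞, 0]
q=1: [-4, -∞, -5]
q=2: [-9, -7, 4]
q=3: [2, -12, -1]
Optimal cycle mean attained by: cycle 1->2->1, total (-3) + 9, length 2.
Answer: λ = 3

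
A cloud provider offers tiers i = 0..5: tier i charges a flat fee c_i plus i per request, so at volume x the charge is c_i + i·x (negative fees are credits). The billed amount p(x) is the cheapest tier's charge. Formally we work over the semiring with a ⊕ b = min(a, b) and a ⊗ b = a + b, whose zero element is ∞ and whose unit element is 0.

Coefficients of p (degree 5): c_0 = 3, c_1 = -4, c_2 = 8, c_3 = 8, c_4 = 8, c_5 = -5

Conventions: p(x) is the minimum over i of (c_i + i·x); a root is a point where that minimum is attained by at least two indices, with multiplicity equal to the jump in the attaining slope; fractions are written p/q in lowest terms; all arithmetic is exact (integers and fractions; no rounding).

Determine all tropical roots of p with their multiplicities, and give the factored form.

hull edge (i=0, c=3) to (i=1, c=-4): slope -7, span 1
hull edge (i=1, c=-4) to (i=5, c=-5): slope -1/4, span 4
Factored form: p(x) = -5 ⊗ (x ⊕ 1/4) ⊗ (x ⊕ 1/4) ⊗ (x ⊕ 1/4) ⊗ (x ⊕ 1/4) ⊗ (x ⊕ 7)
Answer: roots = 1/4 (mult 4), 7 (mult 1)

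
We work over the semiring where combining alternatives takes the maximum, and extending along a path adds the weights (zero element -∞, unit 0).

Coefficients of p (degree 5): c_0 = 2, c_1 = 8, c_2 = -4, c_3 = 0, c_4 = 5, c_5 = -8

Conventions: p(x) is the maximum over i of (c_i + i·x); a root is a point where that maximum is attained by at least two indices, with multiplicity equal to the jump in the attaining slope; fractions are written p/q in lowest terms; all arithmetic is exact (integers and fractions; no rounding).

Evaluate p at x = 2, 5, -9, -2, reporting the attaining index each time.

p(2) = max(2+0·2=2, 8+1·2=10, -4+2·2=0, 0+3·2=6, 5+4·2=13, -8+5·2=2) = 13 (attained by i=4)
p(5) = max(2+0·5=2, 8+1·5=13, -4+2·5=6, 0+3·5=15, 5+4·5=25, -8+5·5=17) = 25 (attained by i=4)
p(-9) = max(2+0·(-9)=2, 8+1·(-9)=-1, -4+2·(-9)=-22, 0+3·(-9)=-27, 5+4·(-9)=-31, -8+5·(-9)=-53) = 2 (attained by i=0)
p(-2) = max(2+0·(-2)=2, 8+1·(-2)=6, -4+2·(-2)=-8, 0+3·(-2)=-6, 5+4·(-2)=-3, -8+5·(-2)=-18) = 6 (attained by i=1)
Answer: p(2) = 13; p(5) = 25; p(-9) = 2; p(-2) = 6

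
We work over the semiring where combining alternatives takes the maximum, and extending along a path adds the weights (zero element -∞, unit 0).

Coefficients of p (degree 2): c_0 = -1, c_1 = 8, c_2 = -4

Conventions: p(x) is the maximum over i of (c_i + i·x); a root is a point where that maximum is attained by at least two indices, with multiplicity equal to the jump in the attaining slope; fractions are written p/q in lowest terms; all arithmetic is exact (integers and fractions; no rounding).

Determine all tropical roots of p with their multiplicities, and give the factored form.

hull edge (i=0, c=-1) to (i=1, c=8): slope 9, span 1
hull edge (i=1, c=8) to (i=2, c=-4): slope -12, span 1
Factored form: p(x) = -4 ⊗ (x ⊕ (-9)) ⊗ (x ⊕ 12)
Answer: roots = -9 (mult 1), 12 (mult 1)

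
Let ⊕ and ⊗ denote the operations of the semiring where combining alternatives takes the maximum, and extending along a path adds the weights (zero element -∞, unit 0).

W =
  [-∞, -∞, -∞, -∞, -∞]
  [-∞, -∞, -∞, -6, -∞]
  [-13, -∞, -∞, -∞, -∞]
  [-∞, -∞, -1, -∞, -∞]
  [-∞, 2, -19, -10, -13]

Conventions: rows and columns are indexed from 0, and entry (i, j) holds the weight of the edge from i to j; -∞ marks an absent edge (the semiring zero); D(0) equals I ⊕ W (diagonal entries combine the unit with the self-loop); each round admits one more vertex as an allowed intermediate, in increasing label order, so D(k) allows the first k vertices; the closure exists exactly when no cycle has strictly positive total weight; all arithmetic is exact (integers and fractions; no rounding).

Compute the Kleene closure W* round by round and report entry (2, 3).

D(0):
  [0, -∞, -∞, -∞, -∞]
  [-∞, 0, -∞, -6, -∞]
  [-13, -∞, 0, -∞, -∞]
  [-∞, -∞, -1, 0, -∞]
  [-∞, 2, -19, -10, 0]
D(1):
  [0, -∞, -∞, -∞, -∞]
  [-∞, 0, -∞, -6, -∞]
  [-13, -∞, 0, -∞, -∞]
  [-∞, -∞, -1, 0, -∞]
  [-∞, 2, -19, -10, 0]
D(2):
  [0, -∞, -∞, -∞, -∞]
  [-∞, 0, -∞, -6, -∞]
  [-13, -∞, 0, -∞, -∞]
  [-∞, -∞, -1, 0, -∞]
  [-∞, 2, -19, -4, 0]
D(3):
  [0, -∞, -∞, -∞, -∞]
  [-∞, 0, -∞, -6, -∞]
  [-13, -∞, 0, -∞, -∞]
  [-14, -∞, -1, 0, -∞]
  [-32, 2, -19, -4, 0]
D(4):
  [0, -∞, -∞, -∞, -∞]
  [-20, 0, -7, -6, -∞]
  [-13, -∞, 0, -∞, -∞]
  [-14, -∞, -1, 0, -∞]
  [-18, 2, -5, -4, 0]
D(5):
  [0, -∞, -∞, -∞, -∞]
  [-20, 0, -7, -6, -∞]
  [-13, -∞, 0, -∞, -∞]
  [-14, -∞, -1, 0, -∞]
  [-18, 2, -5, -4, 0]
Answer: W*[2][3] = -∞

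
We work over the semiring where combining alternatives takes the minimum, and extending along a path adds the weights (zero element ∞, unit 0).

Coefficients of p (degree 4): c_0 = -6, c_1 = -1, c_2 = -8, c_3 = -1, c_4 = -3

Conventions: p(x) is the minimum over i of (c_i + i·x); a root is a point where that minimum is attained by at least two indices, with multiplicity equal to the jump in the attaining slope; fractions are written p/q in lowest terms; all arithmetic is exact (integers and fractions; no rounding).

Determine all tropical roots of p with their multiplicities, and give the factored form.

hull edge (i=0, c=-6) to (i=2, c=-8): slope -1, span 2
hull edge (i=2, c=-8) to (i=4, c=-3): slope 5/2, span 2
Factored form: p(x) = -3 ⊗ (x ⊕ (-5/2)) ⊗ (x ⊕ (-5/2)) ⊗ (x ⊕ 1) ⊗ (x ⊕ 1)
Answer: roots = -5/2 (mult 2), 1 (mult 2)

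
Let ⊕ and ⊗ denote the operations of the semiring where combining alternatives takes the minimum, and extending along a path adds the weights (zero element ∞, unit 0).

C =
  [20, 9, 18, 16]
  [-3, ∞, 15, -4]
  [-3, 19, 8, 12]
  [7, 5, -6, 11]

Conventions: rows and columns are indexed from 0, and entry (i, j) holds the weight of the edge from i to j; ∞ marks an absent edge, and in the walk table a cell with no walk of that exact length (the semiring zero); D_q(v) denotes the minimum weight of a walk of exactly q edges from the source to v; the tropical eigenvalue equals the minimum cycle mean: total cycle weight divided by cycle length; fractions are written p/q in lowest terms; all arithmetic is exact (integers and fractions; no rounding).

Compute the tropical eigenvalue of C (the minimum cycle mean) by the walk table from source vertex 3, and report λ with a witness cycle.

q=0: [∞, ∞, ∞, 0]
q=1: [7, 5, -6, 11]
q=2: [-9, 13, 2, 1]
q=3: [-1, 0, -5, 7]
q=4: [-8, 8, 1, -4]
Optimal cycle mean attained by: cycle 0->1->3->2->0, total 9 + (-4) + (-6) + (-3), length 4.
Answer: λ = -1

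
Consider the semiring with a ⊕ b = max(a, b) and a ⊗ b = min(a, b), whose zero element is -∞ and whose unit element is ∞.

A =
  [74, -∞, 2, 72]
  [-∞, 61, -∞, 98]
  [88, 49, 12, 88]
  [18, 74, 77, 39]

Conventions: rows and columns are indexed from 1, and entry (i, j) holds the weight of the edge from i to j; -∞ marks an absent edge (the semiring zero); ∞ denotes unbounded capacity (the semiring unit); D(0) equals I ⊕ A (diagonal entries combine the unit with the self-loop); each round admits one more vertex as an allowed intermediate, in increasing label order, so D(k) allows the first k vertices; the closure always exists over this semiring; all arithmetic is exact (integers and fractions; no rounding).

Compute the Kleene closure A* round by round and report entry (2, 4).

D(0):
  [∞, -∞, 2, 72]
  [-∞, ∞, -∞, 98]
  [88, 49, ∞, 88]
  [18, 74, 77, ∞]
D(1):
  [∞, -∞, 2, 72]
  [-∞, ∞, -∞, 98]
  [88, 49, ∞, 88]
  [18, 74, 77, ∞]
D(2):
  [∞, -∞, 2, 72]
  [-∞, ∞, -∞, 98]
  [88, 49, ∞, 88]
  [18, 74, 77, ∞]
D(3):
  [∞, 2, 2, 72]
  [-∞, ∞, -∞, 98]
  [88, 49, ∞, 88]
  [77, 74, 77, ∞]
D(4):
  [∞, 72, 72, 72]
  [77, ∞, 77, 98]
  [88, 74, ∞, 88]
  [77, 74, 77, ∞]
Answer: A*[2][4] = 98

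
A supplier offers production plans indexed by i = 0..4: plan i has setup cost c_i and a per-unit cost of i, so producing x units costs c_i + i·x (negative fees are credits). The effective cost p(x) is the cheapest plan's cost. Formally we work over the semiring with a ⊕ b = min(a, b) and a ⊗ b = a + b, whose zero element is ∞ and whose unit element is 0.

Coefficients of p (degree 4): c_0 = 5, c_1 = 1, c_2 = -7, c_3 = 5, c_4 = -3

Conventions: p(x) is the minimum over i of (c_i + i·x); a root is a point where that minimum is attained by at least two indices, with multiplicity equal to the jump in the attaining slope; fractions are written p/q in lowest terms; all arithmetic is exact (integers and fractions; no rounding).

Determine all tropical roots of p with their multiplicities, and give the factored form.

hull edge (i=0, c=5) to (i=2, c=-7): slope -6, span 2
hull edge (i=2, c=-7) to (i=4, c=-3): slope 2, span 2
Factored form: p(x) = -3 ⊗ (x ⊕ (-2)) ⊗ (x ⊕ (-2)) ⊗ (x ⊕ 6) ⊗ (x ⊕ 6)
Answer: roots = -2 (mult 2), 6 (mult 2)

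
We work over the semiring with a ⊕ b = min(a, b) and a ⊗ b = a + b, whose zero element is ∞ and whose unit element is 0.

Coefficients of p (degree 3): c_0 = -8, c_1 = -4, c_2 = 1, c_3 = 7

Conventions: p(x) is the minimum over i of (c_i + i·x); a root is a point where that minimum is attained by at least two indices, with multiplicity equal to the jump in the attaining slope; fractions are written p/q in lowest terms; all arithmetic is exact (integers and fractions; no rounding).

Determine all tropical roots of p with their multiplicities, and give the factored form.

hull edge (i=0, c=-8) to (i=1, c=-4): slope 4, span 1
hull edge (i=1, c=-4) to (i=2, c=1): slope 5, span 1
hull edge (i=2, c=1) to (i=3, c=7): slope 6, span 1
Factored form: p(x) = 7 ⊗ (x ⊕ (-6)) ⊗ (x ⊕ (-5)) ⊗ (x ⊕ (-4))
Answer: roots = -6 (mult 1), -5 (mult 1), -4 (mult 1)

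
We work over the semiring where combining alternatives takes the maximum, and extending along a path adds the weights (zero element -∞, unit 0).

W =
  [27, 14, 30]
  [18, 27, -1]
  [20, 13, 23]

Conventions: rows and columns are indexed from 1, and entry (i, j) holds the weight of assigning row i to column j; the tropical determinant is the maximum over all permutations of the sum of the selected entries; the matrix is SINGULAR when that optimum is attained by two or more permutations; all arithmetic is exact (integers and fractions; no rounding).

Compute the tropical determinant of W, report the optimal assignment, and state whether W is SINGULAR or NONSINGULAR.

σ = (1, 2, 3): 27 + 27 + 23 = 77
σ = (1, 3, 2): 27 + (-1) + 13 = 39
σ = (2, 1, 3): 14 + 18 + 23 = 55
σ = (2, 3, 1): 14 + (-1) + 20 = 33
σ = (3, 1, 2): 30 + 18 + 13 = 61
σ = (3, 2, 1): 30 + 27 + 20 = 77
Optimal value attained by: σ = (1, 2, 3).
Answer: det⊕(W) = 77; verdict: SINGULAR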